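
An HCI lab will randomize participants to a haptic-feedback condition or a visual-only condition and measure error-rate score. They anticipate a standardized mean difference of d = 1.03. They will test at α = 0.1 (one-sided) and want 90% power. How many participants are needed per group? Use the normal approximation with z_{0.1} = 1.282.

For two independent groups with equal n: n = 2·((z_{α} + z_β) / d)².
z_{α} + z_β = 1.282 + 1.282 = 2.564.
n = 2 × (2.564 / 1.03)² = 2 × 2.489² = 2 × 6.20 = 12.4.
Round up to the next whole participant.

n = 13 per group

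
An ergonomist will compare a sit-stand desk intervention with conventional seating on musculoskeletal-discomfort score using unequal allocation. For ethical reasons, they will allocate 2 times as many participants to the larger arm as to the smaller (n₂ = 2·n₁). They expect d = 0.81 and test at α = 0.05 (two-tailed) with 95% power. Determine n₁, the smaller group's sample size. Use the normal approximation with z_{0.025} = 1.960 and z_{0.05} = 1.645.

n₁ = 30

With allocation ratio k = n₂/n₁ = 2, Var(x̄₁−x̄₂) = σ²(1/n₁ + 1/(k·n₁)) = σ²·(k+1)/(k·n₁).
So n₁ = (1 + 1/k)·((z_{α/2} + z_β)/d)² = 1.500 × (3.605/0.81)².
n₁ = 1.500 × 19.81 = 29.7.
Round up: n₁ = 30, giving n₂ = 2 × 30 = 60.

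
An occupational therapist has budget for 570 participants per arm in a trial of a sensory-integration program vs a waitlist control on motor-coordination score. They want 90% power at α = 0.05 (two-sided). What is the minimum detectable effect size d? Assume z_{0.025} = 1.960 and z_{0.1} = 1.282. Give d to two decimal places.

For two independent groups of n = 570 each: d_min = (z_{α/2} + z_β)·√(2/n).
z-sum = 1.960 + 1.282 = 3.242.
d_min = 3.242 × √(2/570) = 3.242 × 0.0592 = 0.192.

d_min ≈ 0.19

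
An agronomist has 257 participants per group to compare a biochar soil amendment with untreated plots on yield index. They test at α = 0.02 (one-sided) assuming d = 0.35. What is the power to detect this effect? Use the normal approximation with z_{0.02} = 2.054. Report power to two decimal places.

power ≈ 0.97

For two equal groups, power = Φ(d·√(n/2) − z_{α}).
d·√(n/2) = 0.35 × √(257/2) = 0.35 × 11.336 = 3.968.
z_β = 3.968 − 2.054 = 1.914.
Power = Φ(1.914) = 0.972.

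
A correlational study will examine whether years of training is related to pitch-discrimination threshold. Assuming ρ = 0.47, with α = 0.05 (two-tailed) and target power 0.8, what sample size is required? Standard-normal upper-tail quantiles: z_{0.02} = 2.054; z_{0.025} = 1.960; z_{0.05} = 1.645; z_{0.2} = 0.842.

n = 34

Fisher's z: C = ½·ln((1+r)/(1−r)) = ½·ln(2.7736) = 0.5101.
n = ((z_{α/2} + z_β)/C)² + 3.
(1.960 + 0.842) / 0.5101 = 2.802 / 0.5101 = 5.493.
n = 5.493² + 3 = 30.17 + 3 = 33.2.
Round up.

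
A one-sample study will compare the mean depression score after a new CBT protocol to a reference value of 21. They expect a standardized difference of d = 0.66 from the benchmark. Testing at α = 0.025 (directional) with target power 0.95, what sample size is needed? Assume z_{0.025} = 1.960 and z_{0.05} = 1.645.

For a one-sample test: n = ((z_{α} + z_β) / d)².
z_{α} + z_β = 1.960 + 1.645 = 3.605.
n = (3.605 / 0.66)² = 5.462² = 29.83.
Round up.

n = 30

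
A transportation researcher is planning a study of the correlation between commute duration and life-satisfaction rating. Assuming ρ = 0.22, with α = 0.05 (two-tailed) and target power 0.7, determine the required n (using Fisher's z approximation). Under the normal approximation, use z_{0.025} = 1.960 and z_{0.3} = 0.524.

n = 127

Fisher's z: C = ½·ln((1+r)/(1−r)) = ½·ln(1.5641) = 0.2237.
n = ((z_{α/2} + z_β)/C)² + 3.
(1.960 + 0.524) / 0.2237 = 2.484 / 0.2237 = 11.104.
n = 11.104² + 3 = 123.30 + 3 = 126.3.
Round up.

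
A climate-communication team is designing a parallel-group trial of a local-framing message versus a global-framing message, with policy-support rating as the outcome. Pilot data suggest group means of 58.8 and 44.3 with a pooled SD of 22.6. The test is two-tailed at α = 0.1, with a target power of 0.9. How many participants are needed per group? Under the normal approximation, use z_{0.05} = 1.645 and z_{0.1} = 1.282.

Cohen's d = |M₁ − M₂| / SD_pooled = |58.8 − 44.3| / 22.6 = 14.5 / 22.6 = 0.642.
For two independent groups with equal n: n = 2·((z_{α/2} + z_β) / d)².
z_{α/2} + z_β = 1.645 + 1.282 = 2.927.
n = 2 × (2.927 / 0.642)² = 2 × 4.559² = 2 × 20.79 = 41.6.
Round up to the next whole participant.

n = 42 per group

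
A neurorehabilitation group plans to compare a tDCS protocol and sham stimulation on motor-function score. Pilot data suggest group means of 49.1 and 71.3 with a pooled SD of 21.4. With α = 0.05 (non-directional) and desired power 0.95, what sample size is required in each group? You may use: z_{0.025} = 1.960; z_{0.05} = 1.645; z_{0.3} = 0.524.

n = 25 per group

Cohen's d = |M₁ − M₂| / SD_pooled = |49.1 − 71.3| / 21.4 = 22.2 / 21.4 = 1.037.
For two independent groups with equal n: n = 2·((z_{α/2} + z_β) / d)².
z_{α/2} + z_β = 1.960 + 1.645 = 3.605.
n = 2 × (3.605 / 1.037)² = 2 × 3.476² = 2 × 12.09 = 24.2.
Round up to the next whole participant.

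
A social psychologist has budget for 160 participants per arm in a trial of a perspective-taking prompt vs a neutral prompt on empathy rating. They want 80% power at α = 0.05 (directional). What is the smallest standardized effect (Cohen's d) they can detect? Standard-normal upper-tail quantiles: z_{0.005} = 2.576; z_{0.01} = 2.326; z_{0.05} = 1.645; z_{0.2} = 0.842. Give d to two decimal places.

For two independent groups of n = 160 each: d_min = (z_{α} + z_β)·√(2/n).
z-sum = 1.645 + 0.842 = 2.487.
d_min = 2.487 × √(2/160) = 2.487 × 0.1118 = 0.278.

d_min ≈ 0.28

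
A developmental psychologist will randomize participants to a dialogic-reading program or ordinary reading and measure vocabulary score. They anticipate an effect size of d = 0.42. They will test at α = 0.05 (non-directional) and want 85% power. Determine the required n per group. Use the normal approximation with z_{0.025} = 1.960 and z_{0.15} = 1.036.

n = 102 per group

For two independent groups with equal n: n = 2·((z_{α/2} + z_β) / d)².
z_{α/2} + z_β = 1.960 + 1.036 = 2.996.
n = 2 × (2.996 / 0.42)² = 2 × 7.133² = 2 × 50.88 = 101.8.
Round up to the next whole participant.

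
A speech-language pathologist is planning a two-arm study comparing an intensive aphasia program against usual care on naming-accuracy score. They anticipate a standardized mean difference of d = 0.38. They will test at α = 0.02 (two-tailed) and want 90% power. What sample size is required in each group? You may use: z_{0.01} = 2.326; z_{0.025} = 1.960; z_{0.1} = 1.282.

For two independent groups with equal n: n = 2·((z_{α/2} + z_β) / d)².
z_{α/2} + z_β = 2.326 + 1.282 = 3.608.
n = 2 × (3.608 / 0.38)² = 2 × 9.495² = 2 × 90.15 = 180.3.
Round up to the next whole participant.

n = 181 per group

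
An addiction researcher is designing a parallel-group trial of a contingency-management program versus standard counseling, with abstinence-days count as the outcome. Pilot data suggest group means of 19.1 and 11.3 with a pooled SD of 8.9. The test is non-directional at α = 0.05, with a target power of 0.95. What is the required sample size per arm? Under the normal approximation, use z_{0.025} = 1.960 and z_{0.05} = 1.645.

n = 34 per group

Cohen's d = |M₁ − M₂| / SD_pooled = |19.1 − 11.3| / 8.9 = 7.8 / 8.9 = 0.876.
For two independent groups with equal n: n = 2·((z_{α/2} + z_β) / d)².
z_{α/2} + z_β = 1.960 + 1.645 = 3.605.
n = 2 × (3.605 / 0.876)² = 2 × 4.115² = 2 × 16.94 = 33.9.
Round up to the next whole participant.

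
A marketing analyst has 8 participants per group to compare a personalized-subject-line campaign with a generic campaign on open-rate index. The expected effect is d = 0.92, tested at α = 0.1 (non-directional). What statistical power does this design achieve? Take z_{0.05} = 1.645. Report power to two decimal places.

For two equal groups, power = Φ(d·√(n/2) − z_{α/2}).
d·√(n/2) = 0.92 × √(8/2) = 0.92 × 2.000 = 1.840.
z_β = 1.840 − 1.645 = 0.195.
Power = Φ(0.195) = 0.577.

power ≈ 0.58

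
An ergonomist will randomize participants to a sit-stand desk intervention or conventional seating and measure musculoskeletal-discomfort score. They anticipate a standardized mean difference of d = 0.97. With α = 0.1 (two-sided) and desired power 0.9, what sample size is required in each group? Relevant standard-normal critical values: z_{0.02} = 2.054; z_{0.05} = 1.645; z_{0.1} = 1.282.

For two independent groups with equal n: n = 2·((z_{α/2} + z_β) / d)².
z_{α/2} + z_β = 1.645 + 1.282 = 2.927.
n = 2 × (2.927 / 0.97)² = 2 × 3.018² = 2 × 9.11 = 18.2.
Round up to the next whole participant.

n = 19 per group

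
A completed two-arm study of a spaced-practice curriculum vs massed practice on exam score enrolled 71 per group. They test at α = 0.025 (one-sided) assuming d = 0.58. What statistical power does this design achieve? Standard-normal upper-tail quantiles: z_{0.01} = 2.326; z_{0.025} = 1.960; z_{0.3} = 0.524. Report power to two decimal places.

For two equal groups, power = Φ(d·√(n/2) − z_{α}).
d·√(n/2) = 0.58 × √(71/2) = 0.58 × 5.958 = 3.456.
z_β = 3.456 − 1.960 = 1.496.
Power = Φ(1.496) = 0.933.

power ≈ 0.93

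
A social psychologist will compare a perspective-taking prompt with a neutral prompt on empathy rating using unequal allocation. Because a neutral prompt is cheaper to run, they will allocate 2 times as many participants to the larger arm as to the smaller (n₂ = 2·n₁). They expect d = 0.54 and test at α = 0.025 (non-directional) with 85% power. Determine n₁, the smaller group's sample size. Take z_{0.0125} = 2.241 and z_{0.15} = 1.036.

n₁ = 56

With allocation ratio k = n₂/n₁ = 2, Var(x̄₁−x̄₂) = σ²(1/n₁ + 1/(k·n₁)) = σ²·(k+1)/(k·n₁).
So n₁ = (1 + 1/k)·((z_{α/2} + z_β)/d)² = 1.500 × (3.277/0.54)².
n₁ = 1.500 × 36.83 = 55.2.
Round up: n₁ = 56, giving n₂ = 2 × 56 = 112.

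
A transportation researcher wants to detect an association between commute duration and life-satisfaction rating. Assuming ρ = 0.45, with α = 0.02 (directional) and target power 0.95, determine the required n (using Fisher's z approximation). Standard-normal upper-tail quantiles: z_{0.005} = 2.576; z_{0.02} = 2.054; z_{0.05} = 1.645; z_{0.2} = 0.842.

n = 62

Fisher's z: C = ½·ln((1+r)/(1−r)) = ½·ln(2.6364) = 0.4847.
n = ((z_{α} + z_β)/C)² + 3.
(2.054 + 1.645) / 0.4847 = 3.699 / 0.4847 = 7.632.
n = 7.632² + 3 = 58.24 + 3 = 61.2.
Round up.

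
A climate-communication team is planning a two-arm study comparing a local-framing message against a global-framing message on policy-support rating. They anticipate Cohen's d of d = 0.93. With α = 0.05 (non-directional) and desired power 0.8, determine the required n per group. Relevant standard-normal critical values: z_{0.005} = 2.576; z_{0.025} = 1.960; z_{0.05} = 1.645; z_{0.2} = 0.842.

n = 19 per group

For two independent groups with equal n: n = 2·((z_{α/2} + z_β) / d)².
z_{α/2} + z_β = 1.960 + 0.842 = 2.802.
n = 2 × (2.802 / 0.93)² = 2 × 3.013² = 2 × 9.08 = 18.2.
Round up to the next whole participant.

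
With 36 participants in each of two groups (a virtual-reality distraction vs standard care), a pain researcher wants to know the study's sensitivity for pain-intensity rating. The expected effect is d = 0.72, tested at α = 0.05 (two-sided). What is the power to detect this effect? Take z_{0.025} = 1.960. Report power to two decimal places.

power ≈ 0.86

For two equal groups, power = Φ(d·√(n/2) − z_{α/2}).
d·√(n/2) = 0.72 × √(36/2) = 0.72 × 4.243 = 3.055.
z_β = 3.055 − 1.960 = 1.095.
Power = Φ(1.095) = 0.863.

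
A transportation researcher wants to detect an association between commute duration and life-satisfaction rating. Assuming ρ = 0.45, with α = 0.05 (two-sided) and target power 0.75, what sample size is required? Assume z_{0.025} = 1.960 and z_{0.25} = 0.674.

Fisher's z: C = ½·ln((1+r)/(1−r)) = ½·ln(2.6364) = 0.4847.
n = ((z_{α/2} + z_β)/C)² + 3.
(1.960 + 0.674) / 0.4847 = 2.634 / 0.4847 = 5.434.
n = 5.434² + 3 = 29.53 + 3 = 32.5.
Round up.

n = 33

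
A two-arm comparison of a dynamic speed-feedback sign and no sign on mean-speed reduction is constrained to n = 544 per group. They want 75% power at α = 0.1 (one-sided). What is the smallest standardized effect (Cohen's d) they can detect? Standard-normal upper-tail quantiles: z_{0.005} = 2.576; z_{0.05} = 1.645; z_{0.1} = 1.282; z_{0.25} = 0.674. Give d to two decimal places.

For two independent groups of n = 544 each: d_min = (z_{α} + z_β)·√(2/n).
z-sum = 1.282 + 0.674 = 1.956.
d_min = 1.956 × √(2/544) = 1.956 × 0.0606 = 0.119.

d_min ≈ 0.12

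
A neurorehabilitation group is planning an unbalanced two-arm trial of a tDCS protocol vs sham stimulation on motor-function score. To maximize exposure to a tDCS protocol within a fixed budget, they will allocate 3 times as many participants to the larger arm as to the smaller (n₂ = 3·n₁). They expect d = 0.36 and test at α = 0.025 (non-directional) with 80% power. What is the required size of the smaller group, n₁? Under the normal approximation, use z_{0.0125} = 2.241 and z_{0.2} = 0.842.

With allocation ratio k = n₂/n₁ = 3, Var(x̄₁−x̄₂) = σ²(1/n₁ + 1/(k·n₁)) = σ²·(k+1)/(k·n₁).
So n₁ = (1 + 1/k)·((z_{α/2} + z_β)/d)² = 1.333 × (3.083/0.36)².
n₁ = 1.333 × 73.34 = 97.8.
Round up: n₁ = 98, giving n₂ = 3 × 98 = 294.

n₁ = 98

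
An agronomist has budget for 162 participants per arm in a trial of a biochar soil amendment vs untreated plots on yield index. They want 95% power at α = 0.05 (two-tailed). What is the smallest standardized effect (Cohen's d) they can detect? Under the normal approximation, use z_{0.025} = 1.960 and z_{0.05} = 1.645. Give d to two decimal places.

d_min ≈ 0.40

For two independent groups of n = 162 each: d_min = (z_{α/2} + z_β)·√(2/n).
z-sum = 1.960 + 1.645 = 3.605.
d_min = 3.605 × √(2/162) = 3.605 × 0.1111 = 0.401.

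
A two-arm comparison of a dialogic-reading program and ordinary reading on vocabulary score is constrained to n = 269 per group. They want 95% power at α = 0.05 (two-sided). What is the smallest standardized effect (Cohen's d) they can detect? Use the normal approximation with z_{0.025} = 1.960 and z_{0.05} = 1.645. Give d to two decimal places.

d_min ≈ 0.31

For two independent groups of n = 269 each: d_min = (z_{α/2} + z_β)·√(2/n).
z-sum = 1.960 + 1.645 = 3.605.
d_min = 3.605 × √(2/269) = 3.605 × 0.0862 = 0.311.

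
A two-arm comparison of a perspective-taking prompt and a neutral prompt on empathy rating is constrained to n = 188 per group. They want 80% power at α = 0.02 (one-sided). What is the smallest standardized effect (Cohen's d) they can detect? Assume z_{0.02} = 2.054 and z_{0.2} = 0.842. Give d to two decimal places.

d_min ≈ 0.30

For two independent groups of n = 188 each: d_min = (z_{α} + z_β)·√(2/n).
z-sum = 2.054 + 0.842 = 2.896.
d_min = 2.896 × √(2/188) = 2.896 × 0.1031 = 0.299.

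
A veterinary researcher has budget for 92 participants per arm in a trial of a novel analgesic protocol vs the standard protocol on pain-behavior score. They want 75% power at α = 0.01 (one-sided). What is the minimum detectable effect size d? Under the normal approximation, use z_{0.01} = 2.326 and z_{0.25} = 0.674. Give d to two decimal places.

For two independent groups of n = 92 each: d_min = (z_{α} + z_β)·√(2/n).
z-sum = 2.326 + 0.674 = 3.000.
d_min = 3.000 × √(2/92) = 3.000 × 0.1474 = 0.442.

d_min ≈ 0.44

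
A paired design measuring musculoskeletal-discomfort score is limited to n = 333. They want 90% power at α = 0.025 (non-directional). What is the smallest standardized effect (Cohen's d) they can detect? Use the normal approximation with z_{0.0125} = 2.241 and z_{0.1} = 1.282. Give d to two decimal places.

d_min ≈ 0.19

For a single sample (or paired design) of n = 333: d_min = (z_{α/2} + z_β)/√n.
z-sum = 2.241 + 1.282 = 3.523.
d_min = 3.523 / √333 = 3.523 / 18.248 = 0.193.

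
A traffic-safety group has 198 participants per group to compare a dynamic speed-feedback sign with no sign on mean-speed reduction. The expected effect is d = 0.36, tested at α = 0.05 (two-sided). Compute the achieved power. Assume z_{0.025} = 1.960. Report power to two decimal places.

power ≈ 0.95

For two equal groups, power = Φ(d·√(n/2) − z_{α/2}).
d·√(n/2) = 0.36 × √(198/2) = 0.36 × 9.950 = 3.582.
z_β = 3.582 − 1.960 = 1.622.
Power = Φ(1.622) = 0.948.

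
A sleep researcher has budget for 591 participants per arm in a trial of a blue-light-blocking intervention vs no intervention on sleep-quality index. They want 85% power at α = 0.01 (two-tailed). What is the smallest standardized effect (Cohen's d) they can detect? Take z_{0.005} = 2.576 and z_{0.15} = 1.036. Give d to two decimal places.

For two independent groups of n = 591 each: d_min = (z_{α/2} + z_β)·√(2/n).
z-sum = 2.576 + 1.036 = 3.612.
d_min = 3.612 × √(2/591) = 3.612 × 0.0582 = 0.210.

d_min ≈ 0.21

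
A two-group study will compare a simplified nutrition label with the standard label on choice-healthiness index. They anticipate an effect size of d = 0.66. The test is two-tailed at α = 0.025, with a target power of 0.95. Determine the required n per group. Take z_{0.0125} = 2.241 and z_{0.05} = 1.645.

For two independent groups with equal n: n = 2·((z_{α/2} + z_β) / d)².
z_{α/2} + z_β = 2.241 + 1.645 = 3.886.
n = 2 × (3.886 / 0.66)² = 2 × 5.888² = 2 × 34.67 = 69.3.
Round up to the next whole participant.

n = 70 per group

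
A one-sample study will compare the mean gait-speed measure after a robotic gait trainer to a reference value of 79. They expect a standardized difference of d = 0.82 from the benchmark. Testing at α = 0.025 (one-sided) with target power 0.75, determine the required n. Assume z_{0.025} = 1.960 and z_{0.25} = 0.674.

For a one-sample test: n = ((z_{α} + z_β) / d)².
z_{α} + z_β = 1.960 + 0.674 = 2.634.
n = (2.634 / 0.82)² = 3.212² = 10.32.
Round up.

n = 11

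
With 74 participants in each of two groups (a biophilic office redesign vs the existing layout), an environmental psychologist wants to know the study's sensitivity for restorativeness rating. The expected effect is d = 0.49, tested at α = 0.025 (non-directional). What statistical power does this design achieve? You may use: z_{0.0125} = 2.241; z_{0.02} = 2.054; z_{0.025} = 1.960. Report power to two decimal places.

For two equal groups, power = Φ(d·√(n/2) − z_{α/2}).
d·√(n/2) = 0.49 × √(74/2) = 0.49 × 6.083 = 2.981.
z_β = 2.981 − 2.241 = 0.740.
Power = Φ(0.740) = 0.770.

power ≈ 0.77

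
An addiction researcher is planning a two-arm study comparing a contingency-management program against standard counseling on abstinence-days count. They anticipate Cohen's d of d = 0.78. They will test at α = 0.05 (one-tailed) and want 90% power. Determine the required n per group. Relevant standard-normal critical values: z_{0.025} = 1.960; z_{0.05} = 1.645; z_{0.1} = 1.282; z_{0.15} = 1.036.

For two independent groups with equal n: n = 2·((z_{α} + z_β) / d)².
z_{α} + z_β = 1.645 + 1.282 = 2.927.
n = 2 × (2.927 / 0.78)² = 2 × 3.753² = 2 × 14.08 = 28.2.
Round up to the next whole participant.

n = 29 per group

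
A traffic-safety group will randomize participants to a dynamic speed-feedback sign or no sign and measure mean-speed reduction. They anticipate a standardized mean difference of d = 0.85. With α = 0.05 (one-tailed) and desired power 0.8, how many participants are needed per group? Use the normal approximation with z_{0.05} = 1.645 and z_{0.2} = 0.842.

n = 18 per group

For two independent groups with equal n: n = 2·((z_{α} + z_β) / d)².
z_{α} + z_β = 1.645 + 0.842 = 2.487.
n = 2 × (2.487 / 0.85)² = 2 × 2.926² = 2 × 8.56 = 17.1.
Round up to the next whole participant.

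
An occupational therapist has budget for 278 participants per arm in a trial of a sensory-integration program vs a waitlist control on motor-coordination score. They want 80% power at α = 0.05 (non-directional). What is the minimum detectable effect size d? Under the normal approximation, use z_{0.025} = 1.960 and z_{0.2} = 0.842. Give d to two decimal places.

For two independent groups of n = 278 each: d_min = (z_{α/2} + z_β)·√(2/n).
z-sum = 1.960 + 0.842 = 2.802.
d_min = 2.802 × √(2/278) = 2.802 × 0.0848 = 0.238.

d_min ≈ 0.24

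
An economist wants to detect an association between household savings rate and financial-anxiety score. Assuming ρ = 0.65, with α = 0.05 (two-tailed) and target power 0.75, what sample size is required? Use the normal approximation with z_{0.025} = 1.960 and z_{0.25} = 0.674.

n = 15

Fisher's z: C = ½·ln((1+r)/(1−r)) = ½·ln(4.7143) = 0.7753.
n = ((z_{α/2} + z_β)/C)² + 3.
(1.960 + 0.674) / 0.7753 = 2.634 / 0.7753 = 3.397.
n = 3.397² + 3 = 11.54 + 3 = 14.5.
Round up.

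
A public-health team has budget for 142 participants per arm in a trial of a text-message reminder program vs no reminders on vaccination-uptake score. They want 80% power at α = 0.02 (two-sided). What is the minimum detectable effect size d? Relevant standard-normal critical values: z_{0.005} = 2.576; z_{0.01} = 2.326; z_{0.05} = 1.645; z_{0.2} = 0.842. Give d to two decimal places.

d_min ≈ 0.38

For two independent groups of n = 142 each: d_min = (z_{α/2} + z_β)·√(2/n).
z-sum = 2.326 + 0.842 = 3.168.
d_min = 3.168 × √(2/142) = 3.168 × 0.1187 = 0.376.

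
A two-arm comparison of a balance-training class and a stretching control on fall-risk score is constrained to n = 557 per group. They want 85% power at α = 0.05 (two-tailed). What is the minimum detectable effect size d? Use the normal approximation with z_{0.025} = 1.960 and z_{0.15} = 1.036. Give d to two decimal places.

d_min ≈ 0.18

For two independent groups of n = 557 each: d_min = (z_{α/2} + z_β)·√(2/n).
z-sum = 1.960 + 1.036 = 2.996.
d_min = 2.996 × √(2/557) = 2.996 × 0.0599 = 0.180.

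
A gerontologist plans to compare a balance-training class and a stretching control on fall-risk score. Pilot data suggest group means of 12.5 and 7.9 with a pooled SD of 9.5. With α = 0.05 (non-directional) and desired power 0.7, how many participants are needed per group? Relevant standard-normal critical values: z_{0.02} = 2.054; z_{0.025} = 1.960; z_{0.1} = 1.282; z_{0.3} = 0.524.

n = 53 per group

Cohen's d = |M₁ − M₂| / SD_pooled = |12.5 − 7.9| / 9.5 = 4.6 / 9.5 = 0.484.
For two independent groups with equal n: n = 2·((z_{α/2} + z_β) / d)².
z_{α/2} + z_β = 1.960 + 0.524 = 2.484.
n = 2 × (2.484 / 0.484)² = 2 × 5.132² = 2 × 26.34 = 52.7.
Round up to the next whole participant.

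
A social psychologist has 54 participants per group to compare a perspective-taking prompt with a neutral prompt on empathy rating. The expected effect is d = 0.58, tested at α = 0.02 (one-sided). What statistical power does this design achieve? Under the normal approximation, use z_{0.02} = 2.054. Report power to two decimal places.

power ≈ 0.83

For two equal groups, power = Φ(d·√(n/2) − z_{α}).
d·√(n/2) = 0.58 × √(54/2) = 0.58 × 5.196 = 3.014.
z_β = 3.014 − 2.054 = 0.960.
Power = Φ(0.960) = 0.831.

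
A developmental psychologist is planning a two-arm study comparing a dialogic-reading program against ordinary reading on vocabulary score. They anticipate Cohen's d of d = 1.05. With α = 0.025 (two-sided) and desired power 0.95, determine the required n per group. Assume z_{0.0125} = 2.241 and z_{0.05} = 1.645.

n = 28 per group

For two independent groups with equal n: n = 2·((z_{α/2} + z_β) / d)².
z_{α/2} + z_β = 2.241 + 1.645 = 3.886.
n = 2 × (3.886 / 1.05)² = 2 × 3.701² = 2 × 13.70 = 27.4.
Round up to the next whole participant.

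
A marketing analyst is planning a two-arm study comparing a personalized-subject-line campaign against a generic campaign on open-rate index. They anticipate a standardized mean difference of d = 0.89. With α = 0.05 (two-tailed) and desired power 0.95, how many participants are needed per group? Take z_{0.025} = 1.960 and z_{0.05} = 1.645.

n = 33 per group

For two independent groups with equal n: n = 2·((z_{α/2} + z_β) / d)².
z_{α/2} + z_β = 1.960 + 1.645 = 3.605.
n = 2 × (3.605 / 0.89)² = 2 × 4.051² = 2 × 16.41 = 32.8.
Round up to the next whole participant.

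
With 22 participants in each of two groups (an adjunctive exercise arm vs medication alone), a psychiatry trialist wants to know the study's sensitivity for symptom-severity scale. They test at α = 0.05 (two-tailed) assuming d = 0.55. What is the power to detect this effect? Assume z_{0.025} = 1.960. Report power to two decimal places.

power ≈ 0.45

For two equal groups, power = Φ(d·√(n/2) − z_{α/2}).
d·√(n/2) = 0.55 × √(22/2) = 0.55 × 3.317 = 1.824.
z_β = 1.824 − 1.960 = -0.136.
Power = Φ(-0.136) = 0.446.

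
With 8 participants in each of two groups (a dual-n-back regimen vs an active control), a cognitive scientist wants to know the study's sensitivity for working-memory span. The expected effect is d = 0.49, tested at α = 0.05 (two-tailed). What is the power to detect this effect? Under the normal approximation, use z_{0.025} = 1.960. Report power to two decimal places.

power ≈ 0.16

For two equal groups, power = Φ(d·√(n/2) − z_{α/2}).
d·√(n/2) = 0.49 × √(8/2) = 0.49 × 2.000 = 0.980.
z_β = 0.980 − 1.960 = -0.980.
Power = Φ(-0.980) = 0.164.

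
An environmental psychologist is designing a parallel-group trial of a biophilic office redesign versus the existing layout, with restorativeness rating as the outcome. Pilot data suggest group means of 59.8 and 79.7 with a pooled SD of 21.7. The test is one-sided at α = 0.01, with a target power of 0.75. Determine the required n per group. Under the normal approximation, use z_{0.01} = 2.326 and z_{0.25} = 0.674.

n = 22 per group

Cohen's d = |M₁ − M₂| / SD_pooled = |59.8 − 79.7| / 21.7 = 19.9 / 21.7 = 0.917.
For two independent groups with equal n: n = 2·((z_{α} + z_β) / d)².
z_{α} + z_β = 2.326 + 0.674 = 3.000.
n = 2 × (3.000 / 0.917)² = 2 × 3.272² = 2 × 10.70 = 21.4.
Round up to the next whole participant.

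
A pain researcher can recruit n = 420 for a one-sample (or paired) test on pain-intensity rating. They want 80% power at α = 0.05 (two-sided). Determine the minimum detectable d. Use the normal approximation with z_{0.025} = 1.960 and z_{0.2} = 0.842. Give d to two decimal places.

d_min ≈ 0.14

For a single sample (or paired design) of n = 420: d_min = (z_{α/2} + z_β)/√n.
z-sum = 1.960 + 0.842 = 2.802.
d_min = 2.802 / √420 = 2.802 / 20.494 = 0.137.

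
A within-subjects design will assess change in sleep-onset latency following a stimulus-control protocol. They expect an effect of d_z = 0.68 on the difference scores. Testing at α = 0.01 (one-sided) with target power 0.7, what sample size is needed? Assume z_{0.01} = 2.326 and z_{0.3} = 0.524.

n = 18 pairs

For a paired (one-sample on differences) test: n = ((z_{α} + z_β) / d)².
z_{α} + z_β = 2.326 + 0.524 = 2.850.
n = (2.850 / 0.68)² = 4.191² = 17.57.
Round up.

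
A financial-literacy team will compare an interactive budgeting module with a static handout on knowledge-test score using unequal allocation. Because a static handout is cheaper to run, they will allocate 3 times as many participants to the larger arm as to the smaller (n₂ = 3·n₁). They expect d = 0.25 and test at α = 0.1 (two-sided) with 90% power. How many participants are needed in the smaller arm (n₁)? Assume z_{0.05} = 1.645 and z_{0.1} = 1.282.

n₁ = 183

With allocation ratio k = n₂/n₁ = 3, Var(x̄₁−x̄₂) = σ²(1/n₁ + 1/(k·n₁)) = σ²·(k+1)/(k·n₁).
So n₁ = (1 + 1/k)·((z_{α/2} + z_β)/d)² = 1.333 × (2.927/0.25)².
n₁ = 1.333 × 137.08 = 182.8.
Round up: n₁ = 183, giving n₂ = 3 × 183 = 549.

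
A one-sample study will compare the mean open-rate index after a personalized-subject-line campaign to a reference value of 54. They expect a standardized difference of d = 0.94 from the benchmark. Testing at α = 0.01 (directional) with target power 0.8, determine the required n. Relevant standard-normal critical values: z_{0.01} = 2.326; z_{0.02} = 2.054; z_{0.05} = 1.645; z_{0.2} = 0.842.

n = 12

For a one-sample test: n = ((z_{α} + z_β) / d)².
z_{α} + z_β = 2.326 + 0.842 = 3.168.
n = (3.168 / 0.94)² = 3.370² = 11.36.
Round up.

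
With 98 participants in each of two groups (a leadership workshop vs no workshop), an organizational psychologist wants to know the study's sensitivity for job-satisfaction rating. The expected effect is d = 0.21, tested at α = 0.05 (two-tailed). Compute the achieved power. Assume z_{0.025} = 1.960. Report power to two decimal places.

For two equal groups, power = Φ(d·√(n/2) − z_{α/2}).
d·√(n/2) = 0.21 × √(98/2) = 0.21 × 7.000 = 1.470.
z_β = 1.470 − 1.960 = -0.490.
Power = Φ(-0.490) = 0.312.

power ≈ 0.31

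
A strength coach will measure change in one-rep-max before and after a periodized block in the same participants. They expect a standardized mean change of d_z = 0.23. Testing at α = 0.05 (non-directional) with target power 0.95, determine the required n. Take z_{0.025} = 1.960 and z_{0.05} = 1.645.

n = 246 pairs

For a paired (one-sample on differences) test: n = ((z_{α/2} + z_β) / d)².
z_{α/2} + z_β = 1.960 + 1.645 = 3.605.
n = (3.605 / 0.23)² = 15.674² = 245.67.
Round up.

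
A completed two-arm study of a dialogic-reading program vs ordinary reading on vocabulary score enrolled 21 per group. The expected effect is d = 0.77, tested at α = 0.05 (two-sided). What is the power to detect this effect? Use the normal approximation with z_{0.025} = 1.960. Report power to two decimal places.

For two equal groups, power = Φ(d·√(n/2) − z_{α/2}).
d·√(n/2) = 0.77 × √(21/2) = 0.77 × 3.240 = 2.495.
z_β = 2.495 − 1.960 = 0.535.
Power = Φ(0.535) = 0.704.

power ≈ 0.70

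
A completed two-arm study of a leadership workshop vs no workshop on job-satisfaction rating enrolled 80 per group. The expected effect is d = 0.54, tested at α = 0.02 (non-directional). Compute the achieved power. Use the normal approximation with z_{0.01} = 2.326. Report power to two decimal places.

power ≈ 0.86

For two equal groups, power = Φ(d·√(n/2) − z_{α/2}).
d·√(n/2) = 0.54 × √(80/2) = 0.54 × 6.325 = 3.415.
z_β = 3.415 − 2.326 = 1.089.
Power = Φ(1.089) = 0.862.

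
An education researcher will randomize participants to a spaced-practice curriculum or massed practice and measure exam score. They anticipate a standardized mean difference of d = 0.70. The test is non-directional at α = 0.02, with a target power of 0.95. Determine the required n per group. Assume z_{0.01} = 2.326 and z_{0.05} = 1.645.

n = 65 per group

For two independent groups with equal n: n = 2·((z_{α/2} + z_β) / d)².
z_{α/2} + z_β = 2.326 + 1.645 = 3.971.
n = 2 × (3.971 / 0.70)² = 2 × 5.673² = 2 × 32.18 = 64.4.
Round up to the next whole participant.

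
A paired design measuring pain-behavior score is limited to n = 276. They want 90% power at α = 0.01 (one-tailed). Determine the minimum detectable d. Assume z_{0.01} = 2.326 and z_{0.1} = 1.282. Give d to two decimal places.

d_min ≈ 0.22

For a single sample (or paired design) of n = 276: d_min = (z_{α} + z_β)/√n.
z-sum = 2.326 + 1.282 = 3.608.
d_min = 3.608 / √276 = 3.608 / 16.613 = 0.217.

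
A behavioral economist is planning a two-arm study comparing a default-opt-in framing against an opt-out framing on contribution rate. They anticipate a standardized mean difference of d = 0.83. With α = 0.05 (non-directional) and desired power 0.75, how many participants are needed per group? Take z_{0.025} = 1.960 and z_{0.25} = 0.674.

For two independent groups with equal n: n = 2·((z_{α/2} + z_β) / d)².
z_{α/2} + z_β = 1.960 + 0.674 = 2.634.
n = 2 × (2.634 / 0.83)² = 2 × 3.173² = 2 × 10.07 = 20.1.
Round up to the next whole participant.

n = 21 per group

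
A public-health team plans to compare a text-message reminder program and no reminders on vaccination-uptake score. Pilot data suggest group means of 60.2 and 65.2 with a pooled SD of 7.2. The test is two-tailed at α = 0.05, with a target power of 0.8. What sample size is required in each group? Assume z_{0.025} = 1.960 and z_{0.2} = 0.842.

n = 33 per group

Cohen's d = |M₁ − M₂| / SD_pooled = |60.2 − 65.2| / 7.2 = 5.0 / 7.2 = 0.694.
For two independent groups with equal n: n = 2·((z_{α/2} + z_β) / d)².
z_{α/2} + z_β = 1.960 + 0.842 = 2.802.
n = 2 × (2.802 / 0.694)² = 2 × 4.037² = 2 × 16.30 = 32.6.
Round up to the next whole participant.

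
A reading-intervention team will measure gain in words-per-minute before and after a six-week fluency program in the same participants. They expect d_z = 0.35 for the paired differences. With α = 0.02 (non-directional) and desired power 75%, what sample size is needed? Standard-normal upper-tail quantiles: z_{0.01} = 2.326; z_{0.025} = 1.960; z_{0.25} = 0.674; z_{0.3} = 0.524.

n = 74 pairs

For a paired (one-sample on differences) test: n = ((z_{α/2} + z_β) / d)².
z_{α/2} + z_β = 2.326 + 0.674 = 3.000.
n = (3.000 / 0.35)² = 8.571² = 73.47.
Round up.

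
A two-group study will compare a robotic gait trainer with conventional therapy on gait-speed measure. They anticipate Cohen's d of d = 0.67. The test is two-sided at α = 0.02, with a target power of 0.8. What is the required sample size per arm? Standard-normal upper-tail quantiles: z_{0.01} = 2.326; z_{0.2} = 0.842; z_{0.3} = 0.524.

For two independent groups with equal n: n = 2·((z_{α/2} + z_β) / d)².
z_{α/2} + z_β = 2.326 + 0.842 = 3.168.
n = 2 × (3.168 / 0.67)² = 2 × 4.728² = 2 × 22.36 = 44.7.
Round up to the next whole participant.

n = 45 per group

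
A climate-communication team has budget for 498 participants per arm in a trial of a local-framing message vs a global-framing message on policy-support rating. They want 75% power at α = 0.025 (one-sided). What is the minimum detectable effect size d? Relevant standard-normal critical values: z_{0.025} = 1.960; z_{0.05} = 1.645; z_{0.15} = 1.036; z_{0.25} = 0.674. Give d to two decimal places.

For two independent groups of n = 498 each: d_min = (z_{α} + z_β)·√(2/n).
z-sum = 1.960 + 0.674 = 2.634.
d_min = 2.634 × √(2/498) = 2.634 × 0.0634 = 0.167.

d_min ≈ 0.17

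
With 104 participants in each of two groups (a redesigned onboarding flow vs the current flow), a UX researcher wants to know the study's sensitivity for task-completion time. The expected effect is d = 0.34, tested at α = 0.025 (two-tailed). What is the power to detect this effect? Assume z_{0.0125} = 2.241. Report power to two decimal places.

power ≈ 0.58

For two equal groups, power = Φ(d·√(n/2) − z_{α/2}).
d·√(n/2) = 0.34 × √(104/2) = 0.34 × 7.211 = 2.452.
z_β = 2.452 − 2.241 = 0.211.
Power = Φ(0.211) = 0.583.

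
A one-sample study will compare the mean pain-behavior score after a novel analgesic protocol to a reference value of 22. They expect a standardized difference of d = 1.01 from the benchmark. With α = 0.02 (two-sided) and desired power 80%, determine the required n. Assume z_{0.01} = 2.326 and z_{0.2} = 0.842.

n = 10

For a one-sample test: n = ((z_{α/2} + z_β) / d)².
z_{α/2} + z_β = 2.326 + 0.842 = 3.168.
n = (3.168 / 1.01)² = 3.137² = 9.84.
Round up.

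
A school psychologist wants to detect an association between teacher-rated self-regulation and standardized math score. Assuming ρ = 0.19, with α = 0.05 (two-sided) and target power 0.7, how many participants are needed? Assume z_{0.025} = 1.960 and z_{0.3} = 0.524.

n = 170

Fisher's z: C = ½·ln((1+r)/(1−r)) = ½·ln(1.4691) = 0.1923.
n = ((z_{α/2} + z_β)/C)² + 3.
(1.960 + 0.524) / 0.1923 = 2.484 / 0.1923 = 12.917.
n = 12.917² + 3 = 166.86 + 3 = 169.9.
Round up.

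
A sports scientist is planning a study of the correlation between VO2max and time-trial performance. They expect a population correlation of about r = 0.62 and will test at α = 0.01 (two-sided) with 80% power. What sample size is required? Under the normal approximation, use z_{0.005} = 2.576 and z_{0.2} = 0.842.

n = 26

Fisher's z: C = ½·ln((1+r)/(1−r)) = ½·ln(4.2632) = 0.7250.
n = ((z_{α/2} + z_β)/C)² + 3.
(2.576 + 0.842) / 0.7250 = 3.418 / 0.7250 = 4.714.
n = 4.714² + 3 = 22.23 + 3 = 25.2.
Round up.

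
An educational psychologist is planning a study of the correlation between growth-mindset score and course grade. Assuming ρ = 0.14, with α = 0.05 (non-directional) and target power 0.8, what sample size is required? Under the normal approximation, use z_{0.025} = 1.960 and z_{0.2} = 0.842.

n = 399

Fisher's z: C = ½·ln((1+r)/(1−r)) = ½·ln(1.3256) = 0.1409.
n = ((z_{α/2} + z_β)/C)² + 3.
(1.960 + 0.842) / 0.1409 = 2.802 / 0.1409 = 19.886.
n = 19.886² + 3 = 395.47 + 3 = 398.5.
Round up.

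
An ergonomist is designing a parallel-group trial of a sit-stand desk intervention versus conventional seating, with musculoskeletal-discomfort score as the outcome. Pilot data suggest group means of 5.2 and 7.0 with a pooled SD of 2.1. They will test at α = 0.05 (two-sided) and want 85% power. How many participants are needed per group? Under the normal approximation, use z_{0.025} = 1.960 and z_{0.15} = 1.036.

n = 25 per group

Cohen's d = |M₁ − M₂| / SD_pooled = |5.2 − 7.0| / 2.1 = 1.8 / 2.1 = 0.857.
For two independent groups with equal n: n = 2·((z_{α/2} + z_β) / d)².
z_{α/2} + z_β = 1.960 + 1.036 = 2.996.
n = 2 × (2.996 / 0.857)² = 2 × 3.496² = 2 × 12.22 = 24.4.
Round up to the next whole participant.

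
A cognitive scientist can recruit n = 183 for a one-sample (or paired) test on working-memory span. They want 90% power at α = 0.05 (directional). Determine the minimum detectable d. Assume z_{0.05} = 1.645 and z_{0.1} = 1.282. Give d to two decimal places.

For a single sample (or paired design) of n = 183: d_min = (z_{α} + z_β)/√n.
z-sum = 1.645 + 1.282 = 2.927.
d_min = 2.927 / √183 = 2.927 / 13.528 = 0.216.

d_min ≈ 0.22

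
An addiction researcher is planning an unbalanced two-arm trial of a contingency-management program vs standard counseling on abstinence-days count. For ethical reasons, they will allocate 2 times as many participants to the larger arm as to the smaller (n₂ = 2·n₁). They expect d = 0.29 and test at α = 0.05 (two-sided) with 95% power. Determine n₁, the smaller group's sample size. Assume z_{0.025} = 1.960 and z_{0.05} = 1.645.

n₁ = 232

With allocation ratio k = n₂/n₁ = 2, Var(x̄₁−x̄₂) = σ²(1/n₁ + 1/(k·n₁)) = σ²·(k+1)/(k·n₁).
So n₁ = (1 + 1/k)·((z_{α/2} + z_β)/d)² = 1.500 × (3.605/0.29)².
n₁ = 1.500 × 154.53 = 231.8.
Round up: n₁ = 232, giving n₂ = 2 × 232 = 464.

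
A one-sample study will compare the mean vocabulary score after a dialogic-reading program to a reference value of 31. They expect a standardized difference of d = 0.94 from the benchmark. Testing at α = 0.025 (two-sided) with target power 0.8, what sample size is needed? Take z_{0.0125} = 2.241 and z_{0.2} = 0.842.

For a one-sample test: n = ((z_{α/2} + z_β) / d)².
z_{α/2} + z_β = 2.241 + 0.842 = 3.083.
n = (3.083 / 0.94)² = 3.280² = 10.76.
Round up.

n = 11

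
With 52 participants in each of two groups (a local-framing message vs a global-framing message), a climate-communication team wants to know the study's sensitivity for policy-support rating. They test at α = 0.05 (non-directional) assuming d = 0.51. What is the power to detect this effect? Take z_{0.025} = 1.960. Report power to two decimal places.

For two equal groups, power = Φ(d·√(n/2) − z_{α/2}).
d·√(n/2) = 0.51 × √(52/2) = 0.51 × 5.099 = 2.600.
z_β = 2.600 − 1.960 = 0.640.
Power = Φ(0.640) = 0.739.

power ≈ 0.74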